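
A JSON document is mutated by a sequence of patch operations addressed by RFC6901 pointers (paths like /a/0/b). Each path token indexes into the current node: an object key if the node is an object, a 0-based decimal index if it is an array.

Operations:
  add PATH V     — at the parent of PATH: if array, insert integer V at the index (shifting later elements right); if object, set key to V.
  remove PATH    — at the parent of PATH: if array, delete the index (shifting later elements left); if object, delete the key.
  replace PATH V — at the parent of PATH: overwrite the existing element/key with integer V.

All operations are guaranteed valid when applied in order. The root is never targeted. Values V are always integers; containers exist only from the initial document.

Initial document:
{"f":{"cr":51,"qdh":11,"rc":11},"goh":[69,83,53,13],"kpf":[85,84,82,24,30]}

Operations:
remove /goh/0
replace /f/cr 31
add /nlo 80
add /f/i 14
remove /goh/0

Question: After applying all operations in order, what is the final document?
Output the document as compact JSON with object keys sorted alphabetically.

Answer: {"f":{"cr":31,"i":14,"qdh":11,"rc":11},"goh":[53,13],"kpf":[85,84,82,24,30],"nlo":80}

Derivation:
After op 1 (remove /goh/0): {"f":{"cr":51,"qdh":11,"rc":11},"goh":[83,53,13],"kpf":[85,84,82,24,30]}
After op 2 (replace /f/cr 31): {"f":{"cr":31,"qdh":11,"rc":11},"goh":[83,53,13],"kpf":[85,84,82,24,30]}
After op 3 (add /nlo 80): {"f":{"cr":31,"qdh":11,"rc":11},"goh":[83,53,13],"kpf":[85,84,82,24,30],"nlo":80}
After op 4 (add /f/i 14): {"f":{"cr":31,"i":14,"qdh":11,"rc":11},"goh":[83,53,13],"kpf":[85,84,82,24,30],"nlo":80}
After op 5 (remove /goh/0): {"f":{"cr":31,"i":14,"qdh":11,"rc":11},"goh":[53,13],"kpf":[85,84,82,24,30],"nlo":80}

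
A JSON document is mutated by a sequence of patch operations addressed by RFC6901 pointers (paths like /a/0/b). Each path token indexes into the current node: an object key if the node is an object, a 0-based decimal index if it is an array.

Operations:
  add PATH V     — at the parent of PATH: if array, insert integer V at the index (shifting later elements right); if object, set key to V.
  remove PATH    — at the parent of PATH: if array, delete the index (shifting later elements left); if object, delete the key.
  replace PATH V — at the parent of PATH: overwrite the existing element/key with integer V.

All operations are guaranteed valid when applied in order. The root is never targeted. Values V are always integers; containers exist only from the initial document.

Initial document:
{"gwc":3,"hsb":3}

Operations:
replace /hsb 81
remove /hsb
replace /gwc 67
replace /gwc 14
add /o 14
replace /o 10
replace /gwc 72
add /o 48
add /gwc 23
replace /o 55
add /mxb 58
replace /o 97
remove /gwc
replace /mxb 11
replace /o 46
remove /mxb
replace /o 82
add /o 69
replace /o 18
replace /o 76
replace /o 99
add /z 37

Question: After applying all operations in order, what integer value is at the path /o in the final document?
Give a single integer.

After op 1 (replace /hsb 81): {"gwc":3,"hsb":81}
After op 2 (remove /hsb): {"gwc":3}
After op 3 (replace /gwc 67): {"gwc":67}
After op 4 (replace /gwc 14): {"gwc":14}
After op 5 (add /o 14): {"gwc":14,"o":14}
After op 6 (replace /o 10): {"gwc":14,"o":10}
After op 7 (replace /gwc 72): {"gwc":72,"o":10}
After op 8 (add /o 48): {"gwc":72,"o":48}
After op 9 (add /gwc 23): {"gwc":23,"o":48}
After op 10 (replace /o 55): {"gwc":23,"o":55}
After op 11 (add /mxb 58): {"gwc":23,"mxb":58,"o":55}
After op 12 (replace /o 97): {"gwc":23,"mxb":58,"o":97}
After op 13 (remove /gwc): {"mxb":58,"o":97}
After op 14 (replace /mxb 11): {"mxb":11,"o":97}
After op 15 (replace /o 46): {"mxb":11,"o":46}
After op 16 (remove /mxb): {"o":46}
After op 17 (replace /o 82): {"o":82}
After op 18 (add /o 69): {"o":69}
After op 19 (replace /o 18): {"o":18}
After op 20 (replace /o 76): {"o":76}
After op 21 (replace /o 99): {"o":99}
After op 22 (add /z 37): {"o":99,"z":37}
Value at /o: 99

Answer: 99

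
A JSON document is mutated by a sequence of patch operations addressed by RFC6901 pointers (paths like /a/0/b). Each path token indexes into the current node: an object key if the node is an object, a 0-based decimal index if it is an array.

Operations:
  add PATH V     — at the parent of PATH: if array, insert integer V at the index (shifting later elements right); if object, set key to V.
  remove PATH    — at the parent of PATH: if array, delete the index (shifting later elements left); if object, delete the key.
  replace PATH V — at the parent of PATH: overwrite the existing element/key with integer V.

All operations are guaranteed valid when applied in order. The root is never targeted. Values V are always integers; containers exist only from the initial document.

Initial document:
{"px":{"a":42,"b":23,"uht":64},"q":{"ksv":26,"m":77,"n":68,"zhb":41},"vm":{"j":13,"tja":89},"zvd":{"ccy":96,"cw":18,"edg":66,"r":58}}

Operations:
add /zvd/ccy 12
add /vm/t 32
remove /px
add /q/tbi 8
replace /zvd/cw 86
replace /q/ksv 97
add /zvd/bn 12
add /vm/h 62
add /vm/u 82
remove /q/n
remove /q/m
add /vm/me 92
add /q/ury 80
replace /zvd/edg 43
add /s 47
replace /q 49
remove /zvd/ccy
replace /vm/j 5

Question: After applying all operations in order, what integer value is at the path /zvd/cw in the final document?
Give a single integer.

Answer: 86

Derivation:
After op 1 (add /zvd/ccy 12): {"px":{"a":42,"b":23,"uht":64},"q":{"ksv":26,"m":77,"n":68,"zhb":41},"vm":{"j":13,"tja":89},"zvd":{"ccy":12,"cw":18,"edg":66,"r":58}}
After op 2 (add /vm/t 32): {"px":{"a":42,"b":23,"uht":64},"q":{"ksv":26,"m":77,"n":68,"zhb":41},"vm":{"j":13,"t":32,"tja":89},"zvd":{"ccy":12,"cw":18,"edg":66,"r":58}}
After op 3 (remove /px): {"q":{"ksv":26,"m":77,"n":68,"zhb":41},"vm":{"j":13,"t":32,"tja":89},"zvd":{"ccy":12,"cw":18,"edg":66,"r":58}}
After op 4 (add /q/tbi 8): {"q":{"ksv":26,"m":77,"n":68,"tbi":8,"zhb":41},"vm":{"j":13,"t":32,"tja":89},"zvd":{"ccy":12,"cw":18,"edg":66,"r":58}}
After op 5 (replace /zvd/cw 86): {"q":{"ksv":26,"m":77,"n":68,"tbi":8,"zhb":41},"vm":{"j":13,"t":32,"tja":89},"zvd":{"ccy":12,"cw":86,"edg":66,"r":58}}
After op 6 (replace /q/ksv 97): {"q":{"ksv":97,"m":77,"n":68,"tbi":8,"zhb":41},"vm":{"j":13,"t":32,"tja":89},"zvd":{"ccy":12,"cw":86,"edg":66,"r":58}}
After op 7 (add /zvd/bn 12): {"q":{"ksv":97,"m":77,"n":68,"tbi":8,"zhb":41},"vm":{"j":13,"t":32,"tja":89},"zvd":{"bn":12,"ccy":12,"cw":86,"edg":66,"r":58}}
After op 8 (add /vm/h 62): {"q":{"ksv":97,"m":77,"n":68,"tbi":8,"zhb":41},"vm":{"h":62,"j":13,"t":32,"tja":89},"zvd":{"bn":12,"ccy":12,"cw":86,"edg":66,"r":58}}
After op 9 (add /vm/u 82): {"q":{"ksv":97,"m":77,"n":68,"tbi":8,"zhb":41},"vm":{"h":62,"j":13,"t":32,"tja":89,"u":82},"zvd":{"bn":12,"ccy":12,"cw":86,"edg":66,"r":58}}
After op 10 (remove /q/n): {"q":{"ksv":97,"m":77,"tbi":8,"zhb":41},"vm":{"h":62,"j":13,"t":32,"tja":89,"u":82},"zvd":{"bn":12,"ccy":12,"cw":86,"edg":66,"r":58}}
After op 11 (remove /q/m): {"q":{"ksv":97,"tbi":8,"zhb":41},"vm":{"h":62,"j":13,"t":32,"tja":89,"u":82},"zvd":{"bn":12,"ccy":12,"cw":86,"edg":66,"r":58}}
After op 12 (add /vm/me 92): {"q":{"ksv":97,"tbi":8,"zhb":41},"vm":{"h":62,"j":13,"me":92,"t":32,"tja":89,"u":82},"zvd":{"bn":12,"ccy":12,"cw":86,"edg":66,"r":58}}
After op 13 (add /q/ury 80): {"q":{"ksv":97,"tbi":8,"ury":80,"zhb":41},"vm":{"h":62,"j":13,"me":92,"t":32,"tja":89,"u":82},"zvd":{"bn":12,"ccy":12,"cw":86,"edg":66,"r":58}}
After op 14 (replace /zvd/edg 43): {"q":{"ksv":97,"tbi":8,"ury":80,"zhb":41},"vm":{"h":62,"j":13,"me":92,"t":32,"tja":89,"u":82},"zvd":{"bn":12,"ccy":12,"cw":86,"edg":43,"r":58}}
After op 15 (add /s 47): {"q":{"ksv":97,"tbi":8,"ury":80,"zhb":41},"s":47,"vm":{"h":62,"j":13,"me":92,"t":32,"tja":89,"u":82},"zvd":{"bn":12,"ccy":12,"cw":86,"edg":43,"r":58}}
After op 16 (replace /q 49): {"q":49,"s":47,"vm":{"h":62,"j":13,"me":92,"t":32,"tja":89,"u":82},"zvd":{"bn":12,"ccy":12,"cw":86,"edg":43,"r":58}}
After op 17 (remove /zvd/ccy): {"q":49,"s":47,"vm":{"h":62,"j":13,"me":92,"t":32,"tja":89,"u":82},"zvd":{"bn":12,"cw":86,"edg":43,"r":58}}
After op 18 (replace /vm/j 5): {"q":49,"s":47,"vm":{"h":62,"j":5,"me":92,"t":32,"tja":89,"u":82},"zvd":{"bn":12,"cw":86,"edg":43,"r":58}}
Value at /zvd/cw: 86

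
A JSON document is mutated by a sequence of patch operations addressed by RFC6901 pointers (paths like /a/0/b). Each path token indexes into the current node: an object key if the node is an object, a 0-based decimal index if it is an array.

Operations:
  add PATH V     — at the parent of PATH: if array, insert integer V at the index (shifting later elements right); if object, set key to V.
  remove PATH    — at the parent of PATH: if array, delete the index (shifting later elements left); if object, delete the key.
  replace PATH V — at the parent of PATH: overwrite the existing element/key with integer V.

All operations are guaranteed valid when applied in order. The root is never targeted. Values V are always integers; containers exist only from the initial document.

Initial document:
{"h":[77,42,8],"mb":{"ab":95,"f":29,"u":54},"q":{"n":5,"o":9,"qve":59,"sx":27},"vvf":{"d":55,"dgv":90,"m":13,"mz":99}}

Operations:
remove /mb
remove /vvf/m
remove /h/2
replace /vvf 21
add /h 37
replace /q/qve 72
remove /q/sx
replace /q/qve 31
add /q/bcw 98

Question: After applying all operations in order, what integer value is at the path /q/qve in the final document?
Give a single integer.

After op 1 (remove /mb): {"h":[77,42,8],"q":{"n":5,"o":9,"qve":59,"sx":27},"vvf":{"d":55,"dgv":90,"m":13,"mz":99}}
After op 2 (remove /vvf/m): {"h":[77,42,8],"q":{"n":5,"o":9,"qve":59,"sx":27},"vvf":{"d":55,"dgv":90,"mz":99}}
After op 3 (remove /h/2): {"h":[77,42],"q":{"n":5,"o":9,"qve":59,"sx":27},"vvf":{"d":55,"dgv":90,"mz":99}}
After op 4 (replace /vvf 21): {"h":[77,42],"q":{"n":5,"o":9,"qve":59,"sx":27},"vvf":21}
After op 5 (add /h 37): {"h":37,"q":{"n":5,"o":9,"qve":59,"sx":27},"vvf":21}
After op 6 (replace /q/qve 72): {"h":37,"q":{"n":5,"o":9,"qve":72,"sx":27},"vvf":21}
After op 7 (remove /q/sx): {"h":37,"q":{"n":5,"o":9,"qve":72},"vvf":21}
After op 8 (replace /q/qve 31): {"h":37,"q":{"n":5,"o":9,"qve":31},"vvf":21}
After op 9 (add /q/bcw 98): {"h":37,"q":{"bcw":98,"n":5,"o":9,"qve":31},"vvf":21}
Value at /q/qve: 31

Answer: 31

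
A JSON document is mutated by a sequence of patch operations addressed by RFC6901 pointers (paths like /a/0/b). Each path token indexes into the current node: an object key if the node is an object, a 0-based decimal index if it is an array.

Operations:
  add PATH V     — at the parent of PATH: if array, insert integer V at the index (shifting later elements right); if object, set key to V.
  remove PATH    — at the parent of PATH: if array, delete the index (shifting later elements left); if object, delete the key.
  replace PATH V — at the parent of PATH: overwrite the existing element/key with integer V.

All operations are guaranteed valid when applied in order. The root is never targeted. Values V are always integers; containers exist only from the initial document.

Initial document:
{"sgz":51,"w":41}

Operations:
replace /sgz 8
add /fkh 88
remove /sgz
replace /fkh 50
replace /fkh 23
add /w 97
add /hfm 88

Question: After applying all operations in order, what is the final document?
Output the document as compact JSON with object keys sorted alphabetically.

Answer: {"fkh":23,"hfm":88,"w":97}

Derivation:
After op 1 (replace /sgz 8): {"sgz":8,"w":41}
After op 2 (add /fkh 88): {"fkh":88,"sgz":8,"w":41}
After op 3 (remove /sgz): {"fkh":88,"w":41}
After op 4 (replace /fkh 50): {"fkh":50,"w":41}
After op 5 (replace /fkh 23): {"fkh":23,"w":41}
After op 6 (add /w 97): {"fkh":23,"w":97}
After op 7 (add /hfm 88): {"fkh":23,"hfm":88,"w":97}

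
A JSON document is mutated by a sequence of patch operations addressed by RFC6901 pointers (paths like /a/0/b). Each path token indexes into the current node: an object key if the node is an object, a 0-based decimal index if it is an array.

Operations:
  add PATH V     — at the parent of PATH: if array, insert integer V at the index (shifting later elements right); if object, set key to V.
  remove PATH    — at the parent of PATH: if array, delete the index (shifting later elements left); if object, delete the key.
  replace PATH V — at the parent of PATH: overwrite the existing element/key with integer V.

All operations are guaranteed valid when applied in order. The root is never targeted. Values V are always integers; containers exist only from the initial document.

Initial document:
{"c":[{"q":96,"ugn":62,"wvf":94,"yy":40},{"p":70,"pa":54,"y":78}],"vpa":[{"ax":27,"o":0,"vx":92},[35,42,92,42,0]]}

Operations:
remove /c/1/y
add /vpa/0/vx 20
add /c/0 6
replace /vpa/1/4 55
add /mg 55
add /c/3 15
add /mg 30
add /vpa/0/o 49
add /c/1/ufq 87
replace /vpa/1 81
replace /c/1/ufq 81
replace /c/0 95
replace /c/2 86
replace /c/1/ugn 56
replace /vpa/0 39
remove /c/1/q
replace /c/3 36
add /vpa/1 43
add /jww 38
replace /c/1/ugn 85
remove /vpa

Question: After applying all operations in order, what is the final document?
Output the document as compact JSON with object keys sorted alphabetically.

After op 1 (remove /c/1/y): {"c":[{"q":96,"ugn":62,"wvf":94,"yy":40},{"p":70,"pa":54}],"vpa":[{"ax":27,"o":0,"vx":92},[35,42,92,42,0]]}
After op 2 (add /vpa/0/vx 20): {"c":[{"q":96,"ugn":62,"wvf":94,"yy":40},{"p":70,"pa":54}],"vpa":[{"ax":27,"o":0,"vx":20},[35,42,92,42,0]]}
After op 3 (add /c/0 6): {"c":[6,{"q":96,"ugn":62,"wvf":94,"yy":40},{"p":70,"pa":54}],"vpa":[{"ax":27,"o":0,"vx":20},[35,42,92,42,0]]}
After op 4 (replace /vpa/1/4 55): {"c":[6,{"q":96,"ugn":62,"wvf":94,"yy":40},{"p":70,"pa":54}],"vpa":[{"ax":27,"o":0,"vx":20},[35,42,92,42,55]]}
After op 5 (add /mg 55): {"c":[6,{"q":96,"ugn":62,"wvf":94,"yy":40},{"p":70,"pa":54}],"mg":55,"vpa":[{"ax":27,"o":0,"vx":20},[35,42,92,42,55]]}
After op 6 (add /c/3 15): {"c":[6,{"q":96,"ugn":62,"wvf":94,"yy":40},{"p":70,"pa":54},15],"mg":55,"vpa":[{"ax":27,"o":0,"vx":20},[35,42,92,42,55]]}
After op 7 (add /mg 30): {"c":[6,{"q":96,"ugn":62,"wvf":94,"yy":40},{"p":70,"pa":54},15],"mg":30,"vpa":[{"ax":27,"o":0,"vx":20},[35,42,92,42,55]]}
After op 8 (add /vpa/0/o 49): {"c":[6,{"q":96,"ugn":62,"wvf":94,"yy":40},{"p":70,"pa":54},15],"mg":30,"vpa":[{"ax":27,"o":49,"vx":20},[35,42,92,42,55]]}
After op 9 (add /c/1/ufq 87): {"c":[6,{"q":96,"ufq":87,"ugn":62,"wvf":94,"yy":40},{"p":70,"pa":54},15],"mg":30,"vpa":[{"ax":27,"o":49,"vx":20},[35,42,92,42,55]]}
After op 10 (replace /vpa/1 81): {"c":[6,{"q":96,"ufq":87,"ugn":62,"wvf":94,"yy":40},{"p":70,"pa":54},15],"mg":30,"vpa":[{"ax":27,"o":49,"vx":20},81]}
After op 11 (replace /c/1/ufq 81): {"c":[6,{"q":96,"ufq":81,"ugn":62,"wvf":94,"yy":40},{"p":70,"pa":54},15],"mg":30,"vpa":[{"ax":27,"o":49,"vx":20},81]}
After op 12 (replace /c/0 95): {"c":[95,{"q":96,"ufq":81,"ugn":62,"wvf":94,"yy":40},{"p":70,"pa":54},15],"mg":30,"vpa":[{"ax":27,"o":49,"vx":20},81]}
After op 13 (replace /c/2 86): {"c":[95,{"q":96,"ufq":81,"ugn":62,"wvf":94,"yy":40},86,15],"mg":30,"vpa":[{"ax":27,"o":49,"vx":20},81]}
After op 14 (replace /c/1/ugn 56): {"c":[95,{"q":96,"ufq":81,"ugn":56,"wvf":94,"yy":40},86,15],"mg":30,"vpa":[{"ax":27,"o":49,"vx":20},81]}
After op 15 (replace /vpa/0 39): {"c":[95,{"q":96,"ufq":81,"ugn":56,"wvf":94,"yy":40},86,15],"mg":30,"vpa":[39,81]}
After op 16 (remove /c/1/q): {"c":[95,{"ufq":81,"ugn":56,"wvf":94,"yy":40},86,15],"mg":30,"vpa":[39,81]}
After op 17 (replace /c/3 36): {"c":[95,{"ufq":81,"ugn":56,"wvf":94,"yy":40},86,36],"mg":30,"vpa":[39,81]}
After op 18 (add /vpa/1 43): {"c":[95,{"ufq":81,"ugn":56,"wvf":94,"yy":40},86,36],"mg":30,"vpa":[39,43,81]}
After op 19 (add /jww 38): {"c":[95,{"ufq":81,"ugn":56,"wvf":94,"yy":40},86,36],"jww":38,"mg":30,"vpa":[39,43,81]}
After op 20 (replace /c/1/ugn 85): {"c":[95,{"ufq":81,"ugn":85,"wvf":94,"yy":40},86,36],"jww":38,"mg":30,"vpa":[39,43,81]}
After op 21 (remove /vpa): {"c":[95,{"ufq":81,"ugn":85,"wvf":94,"yy":40},86,36],"jww":38,"mg":30}

Answer: {"c":[95,{"ufq":81,"ugn":85,"wvf":94,"yy":40},86,36],"jww":38,"mg":30}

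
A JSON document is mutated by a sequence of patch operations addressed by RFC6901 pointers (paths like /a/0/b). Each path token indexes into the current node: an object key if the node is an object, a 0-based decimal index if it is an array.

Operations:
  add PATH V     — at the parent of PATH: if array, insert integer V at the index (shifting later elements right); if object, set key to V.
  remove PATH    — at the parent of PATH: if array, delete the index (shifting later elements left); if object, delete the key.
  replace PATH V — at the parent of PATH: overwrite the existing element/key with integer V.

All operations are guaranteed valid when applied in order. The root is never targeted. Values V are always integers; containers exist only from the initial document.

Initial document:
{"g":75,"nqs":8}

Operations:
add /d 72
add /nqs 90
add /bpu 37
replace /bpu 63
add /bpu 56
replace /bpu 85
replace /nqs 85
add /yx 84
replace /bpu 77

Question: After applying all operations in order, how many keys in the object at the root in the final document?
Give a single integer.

After op 1 (add /d 72): {"d":72,"g":75,"nqs":8}
After op 2 (add /nqs 90): {"d":72,"g":75,"nqs":90}
After op 3 (add /bpu 37): {"bpu":37,"d":72,"g":75,"nqs":90}
After op 4 (replace /bpu 63): {"bpu":63,"d":72,"g":75,"nqs":90}
After op 5 (add /bpu 56): {"bpu":56,"d":72,"g":75,"nqs":90}
After op 6 (replace /bpu 85): {"bpu":85,"d":72,"g":75,"nqs":90}
After op 7 (replace /nqs 85): {"bpu":85,"d":72,"g":75,"nqs":85}
After op 8 (add /yx 84): {"bpu":85,"d":72,"g":75,"nqs":85,"yx":84}
After op 9 (replace /bpu 77): {"bpu":77,"d":72,"g":75,"nqs":85,"yx":84}
Size at the root: 5

Answer: 5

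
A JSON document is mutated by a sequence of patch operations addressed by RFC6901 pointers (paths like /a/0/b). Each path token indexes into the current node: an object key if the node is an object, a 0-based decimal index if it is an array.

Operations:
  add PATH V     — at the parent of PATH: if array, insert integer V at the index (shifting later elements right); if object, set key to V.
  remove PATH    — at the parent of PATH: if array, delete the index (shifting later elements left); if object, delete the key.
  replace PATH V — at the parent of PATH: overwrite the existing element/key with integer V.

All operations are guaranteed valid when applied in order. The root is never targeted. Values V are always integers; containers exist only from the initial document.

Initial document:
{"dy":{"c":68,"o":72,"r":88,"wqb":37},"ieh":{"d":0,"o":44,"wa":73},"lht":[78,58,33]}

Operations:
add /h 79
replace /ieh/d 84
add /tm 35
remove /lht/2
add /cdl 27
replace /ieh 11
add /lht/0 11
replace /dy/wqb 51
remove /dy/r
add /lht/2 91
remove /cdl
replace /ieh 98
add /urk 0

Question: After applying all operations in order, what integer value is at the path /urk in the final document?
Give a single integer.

After op 1 (add /h 79): {"dy":{"c":68,"o":72,"r":88,"wqb":37},"h":79,"ieh":{"d":0,"o":44,"wa":73},"lht":[78,58,33]}
After op 2 (replace /ieh/d 84): {"dy":{"c":68,"o":72,"r":88,"wqb":37},"h":79,"ieh":{"d":84,"o":44,"wa":73},"lht":[78,58,33]}
After op 3 (add /tm 35): {"dy":{"c":68,"o":72,"r":88,"wqb":37},"h":79,"ieh":{"d":84,"o":44,"wa":73},"lht":[78,58,33],"tm":35}
After op 4 (remove /lht/2): {"dy":{"c":68,"o":72,"r":88,"wqb":37},"h":79,"ieh":{"d":84,"o":44,"wa":73},"lht":[78,58],"tm":35}
After op 5 (add /cdl 27): {"cdl":27,"dy":{"c":68,"o":72,"r":88,"wqb":37},"h":79,"ieh":{"d":84,"o":44,"wa":73},"lht":[78,58],"tm":35}
After op 6 (replace /ieh 11): {"cdl":27,"dy":{"c":68,"o":72,"r":88,"wqb":37},"h":79,"ieh":11,"lht":[78,58],"tm":35}
After op 7 (add /lht/0 11): {"cdl":27,"dy":{"c":68,"o":72,"r":88,"wqb":37},"h":79,"ieh":11,"lht":[11,78,58],"tm":35}
After op 8 (replace /dy/wqb 51): {"cdl":27,"dy":{"c":68,"o":72,"r":88,"wqb":51},"h":79,"ieh":11,"lht":[11,78,58],"tm":35}
After op 9 (remove /dy/r): {"cdl":27,"dy":{"c":68,"o":72,"wqb":51},"h":79,"ieh":11,"lht":[11,78,58],"tm":35}
After op 10 (add /lht/2 91): {"cdl":27,"dy":{"c":68,"o":72,"wqb":51},"h":79,"ieh":11,"lht":[11,78,91,58],"tm":35}
After op 11 (remove /cdl): {"dy":{"c":68,"o":72,"wqb":51},"h":79,"ieh":11,"lht":[11,78,91,58],"tm":35}
After op 12 (replace /ieh 98): {"dy":{"c":68,"o":72,"wqb":51},"h":79,"ieh":98,"lht":[11,78,91,58],"tm":35}
After op 13 (add /urk 0): {"dy":{"c":68,"o":72,"wqb":51},"h":79,"ieh":98,"lht":[11,78,91,58],"tm":35,"urk":0}
Value at /urk: 0

Answer: 0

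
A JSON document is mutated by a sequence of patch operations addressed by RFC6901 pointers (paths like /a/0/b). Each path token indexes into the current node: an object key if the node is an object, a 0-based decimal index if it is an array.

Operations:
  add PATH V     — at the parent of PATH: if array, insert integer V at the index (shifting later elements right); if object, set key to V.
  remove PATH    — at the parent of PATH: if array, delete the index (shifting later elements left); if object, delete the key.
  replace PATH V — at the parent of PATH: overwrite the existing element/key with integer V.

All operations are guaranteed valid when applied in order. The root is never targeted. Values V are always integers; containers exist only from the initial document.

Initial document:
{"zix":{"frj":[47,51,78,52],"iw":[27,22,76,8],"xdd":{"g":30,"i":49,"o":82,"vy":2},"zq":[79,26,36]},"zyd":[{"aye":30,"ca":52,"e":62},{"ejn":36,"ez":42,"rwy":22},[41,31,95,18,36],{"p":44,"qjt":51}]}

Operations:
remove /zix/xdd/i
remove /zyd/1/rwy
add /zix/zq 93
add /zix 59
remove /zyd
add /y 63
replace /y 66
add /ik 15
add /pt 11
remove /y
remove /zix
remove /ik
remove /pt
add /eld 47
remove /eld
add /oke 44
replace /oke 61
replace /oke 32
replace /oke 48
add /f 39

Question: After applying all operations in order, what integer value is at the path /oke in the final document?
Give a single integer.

After op 1 (remove /zix/xdd/i): {"zix":{"frj":[47,51,78,52],"iw":[27,22,76,8],"xdd":{"g":30,"o":82,"vy":2},"zq":[79,26,36]},"zyd":[{"aye":30,"ca":52,"e":62},{"ejn":36,"ez":42,"rwy":22},[41,31,95,18,36],{"p":44,"qjt":51}]}
After op 2 (remove /zyd/1/rwy): {"zix":{"frj":[47,51,78,52],"iw":[27,22,76,8],"xdd":{"g":30,"o":82,"vy":2},"zq":[79,26,36]},"zyd":[{"aye":30,"ca":52,"e":62},{"ejn":36,"ez":42},[41,31,95,18,36],{"p":44,"qjt":51}]}
After op 3 (add /zix/zq 93): {"zix":{"frj":[47,51,78,52],"iw":[27,22,76,8],"xdd":{"g":30,"o":82,"vy":2},"zq":93},"zyd":[{"aye":30,"ca":52,"e":62},{"ejn":36,"ez":42},[41,31,95,18,36],{"p":44,"qjt":51}]}
After op 4 (add /zix 59): {"zix":59,"zyd":[{"aye":30,"ca":52,"e":62},{"ejn":36,"ez":42},[41,31,95,18,36],{"p":44,"qjt":51}]}
After op 5 (remove /zyd): {"zix":59}
After op 6 (add /y 63): {"y":63,"zix":59}
After op 7 (replace /y 66): {"y":66,"zix":59}
After op 8 (add /ik 15): {"ik":15,"y":66,"zix":59}
After op 9 (add /pt 11): {"ik":15,"pt":11,"y":66,"zix":59}
After op 10 (remove /y): {"ik":15,"pt":11,"zix":59}
After op 11 (remove /zix): {"ik":15,"pt":11}
After op 12 (remove /ik): {"pt":11}
After op 13 (remove /pt): {}
After op 14 (add /eld 47): {"eld":47}
After op 15 (remove /eld): {}
After op 16 (add /oke 44): {"oke":44}
After op 17 (replace /oke 61): {"oke":61}
After op 18 (replace /oke 32): {"oke":32}
After op 19 (replace /oke 48): {"oke":48}
After op 20 (add /f 39): {"f":39,"oke":48}
Value at /oke: 48

Answer: 48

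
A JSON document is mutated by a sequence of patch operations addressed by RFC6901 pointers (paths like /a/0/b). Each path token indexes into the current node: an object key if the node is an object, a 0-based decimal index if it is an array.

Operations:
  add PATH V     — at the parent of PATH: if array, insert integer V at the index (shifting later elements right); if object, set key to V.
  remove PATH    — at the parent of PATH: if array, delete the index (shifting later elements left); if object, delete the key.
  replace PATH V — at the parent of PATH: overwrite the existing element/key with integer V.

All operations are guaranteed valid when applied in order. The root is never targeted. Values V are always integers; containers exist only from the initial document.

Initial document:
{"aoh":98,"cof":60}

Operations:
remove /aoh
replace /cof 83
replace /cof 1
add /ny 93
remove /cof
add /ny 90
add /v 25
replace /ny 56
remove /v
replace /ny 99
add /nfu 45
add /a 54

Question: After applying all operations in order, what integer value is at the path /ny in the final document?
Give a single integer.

After op 1 (remove /aoh): {"cof":60}
After op 2 (replace /cof 83): {"cof":83}
After op 3 (replace /cof 1): {"cof":1}
After op 4 (add /ny 93): {"cof":1,"ny":93}
After op 5 (remove /cof): {"ny":93}
After op 6 (add /ny 90): {"ny":90}
After op 7 (add /v 25): {"ny":90,"v":25}
After op 8 (replace /ny 56): {"ny":56,"v":25}
After op 9 (remove /v): {"ny":56}
After op 10 (replace /ny 99): {"ny":99}
After op 11 (add /nfu 45): {"nfu":45,"ny":99}
After op 12 (add /a 54): {"a":54,"nfu":45,"ny":99}
Value at /ny: 99

Answer: 99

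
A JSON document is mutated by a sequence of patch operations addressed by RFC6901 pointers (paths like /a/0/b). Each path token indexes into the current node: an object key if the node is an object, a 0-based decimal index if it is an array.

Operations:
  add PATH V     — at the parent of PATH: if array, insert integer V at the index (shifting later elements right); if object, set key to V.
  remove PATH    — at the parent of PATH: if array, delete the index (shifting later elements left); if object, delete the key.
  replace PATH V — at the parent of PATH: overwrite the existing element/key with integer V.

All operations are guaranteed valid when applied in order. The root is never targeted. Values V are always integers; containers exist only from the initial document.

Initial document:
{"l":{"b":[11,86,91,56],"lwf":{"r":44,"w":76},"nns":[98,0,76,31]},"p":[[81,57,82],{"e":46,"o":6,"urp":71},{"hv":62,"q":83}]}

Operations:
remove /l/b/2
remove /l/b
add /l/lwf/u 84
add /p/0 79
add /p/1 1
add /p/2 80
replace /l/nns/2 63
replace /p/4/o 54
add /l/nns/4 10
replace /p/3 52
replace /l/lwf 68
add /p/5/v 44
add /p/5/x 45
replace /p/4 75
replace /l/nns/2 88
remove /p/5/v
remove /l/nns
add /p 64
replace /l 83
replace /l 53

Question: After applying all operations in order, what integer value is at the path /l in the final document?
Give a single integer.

After op 1 (remove /l/b/2): {"l":{"b":[11,86,56],"lwf":{"r":44,"w":76},"nns":[98,0,76,31]},"p":[[81,57,82],{"e":46,"o":6,"urp":71},{"hv":62,"q":83}]}
After op 2 (remove /l/b): {"l":{"lwf":{"r":44,"w":76},"nns":[98,0,76,31]},"p":[[81,57,82],{"e":46,"o":6,"urp":71},{"hv":62,"q":83}]}
After op 3 (add /l/lwf/u 84): {"l":{"lwf":{"r":44,"u":84,"w":76},"nns":[98,0,76,31]},"p":[[81,57,82],{"e":46,"o":6,"urp":71},{"hv":62,"q":83}]}
After op 4 (add /p/0 79): {"l":{"lwf":{"r":44,"u":84,"w":76},"nns":[98,0,76,31]},"p":[79,[81,57,82],{"e":46,"o":6,"urp":71},{"hv":62,"q":83}]}
After op 5 (add /p/1 1): {"l":{"lwf":{"r":44,"u":84,"w":76},"nns":[98,0,76,31]},"p":[79,1,[81,57,82],{"e":46,"o":6,"urp":71},{"hv":62,"q":83}]}
After op 6 (add /p/2 80): {"l":{"lwf":{"r":44,"u":84,"w":76},"nns":[98,0,76,31]},"p":[79,1,80,[81,57,82],{"e":46,"o":6,"urp":71},{"hv":62,"q":83}]}
After op 7 (replace /l/nns/2 63): {"l":{"lwf":{"r":44,"u":84,"w":76},"nns":[98,0,63,31]},"p":[79,1,80,[81,57,82],{"e":46,"o":6,"urp":71},{"hv":62,"q":83}]}
After op 8 (replace /p/4/o 54): {"l":{"lwf":{"r":44,"u":84,"w":76},"nns":[98,0,63,31]},"p":[79,1,80,[81,57,82],{"e":46,"o":54,"urp":71},{"hv":62,"q":83}]}
After op 9 (add /l/nns/4 10): {"l":{"lwf":{"r":44,"u":84,"w":76},"nns":[98,0,63,31,10]},"p":[79,1,80,[81,57,82],{"e":46,"o":54,"urp":71},{"hv":62,"q":83}]}
After op 10 (replace /p/3 52): {"l":{"lwf":{"r":44,"u":84,"w":76},"nns":[98,0,63,31,10]},"p":[79,1,80,52,{"e":46,"o":54,"urp":71},{"hv":62,"q":83}]}
After op 11 (replace /l/lwf 68): {"l":{"lwf":68,"nns":[98,0,63,31,10]},"p":[79,1,80,52,{"e":46,"o":54,"urp":71},{"hv":62,"q":83}]}
After op 12 (add /p/5/v 44): {"l":{"lwf":68,"nns":[98,0,63,31,10]},"p":[79,1,80,52,{"e":46,"o":54,"urp":71},{"hv":62,"q":83,"v":44}]}
After op 13 (add /p/5/x 45): {"l":{"lwf":68,"nns":[98,0,63,31,10]},"p":[79,1,80,52,{"e":46,"o":54,"urp":71},{"hv":62,"q":83,"v":44,"x":45}]}
After op 14 (replace /p/4 75): {"l":{"lwf":68,"nns":[98,0,63,31,10]},"p":[79,1,80,52,75,{"hv":62,"q":83,"v":44,"x":45}]}
After op 15 (replace /l/nns/2 88): {"l":{"lwf":68,"nns":[98,0,88,31,10]},"p":[79,1,80,52,75,{"hv":62,"q":83,"v":44,"x":45}]}
After op 16 (remove /p/5/v): {"l":{"lwf":68,"nns":[98,0,88,31,10]},"p":[79,1,80,52,75,{"hv":62,"q":83,"x":45}]}
After op 17 (remove /l/nns): {"l":{"lwf":68},"p":[79,1,80,52,75,{"hv":62,"q":83,"x":45}]}
After op 18 (add /p 64): {"l":{"lwf":68},"p":64}
After op 19 (replace /l 83): {"l":83,"p":64}
After op 20 (replace /l 53): {"l":53,"p":64}
Value at /l: 53

Answer: 53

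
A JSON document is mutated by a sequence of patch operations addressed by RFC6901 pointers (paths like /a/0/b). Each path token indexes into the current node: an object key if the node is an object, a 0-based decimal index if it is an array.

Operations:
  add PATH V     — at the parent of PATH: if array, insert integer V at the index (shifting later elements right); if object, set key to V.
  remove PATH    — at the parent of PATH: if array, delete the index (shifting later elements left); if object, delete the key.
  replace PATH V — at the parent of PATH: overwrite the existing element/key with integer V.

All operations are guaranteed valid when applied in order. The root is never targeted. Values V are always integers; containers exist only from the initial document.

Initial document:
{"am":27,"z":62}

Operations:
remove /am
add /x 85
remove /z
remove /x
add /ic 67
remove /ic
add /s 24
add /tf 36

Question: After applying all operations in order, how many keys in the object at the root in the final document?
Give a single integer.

Answer: 2

Derivation:
After op 1 (remove /am): {"z":62}
After op 2 (add /x 85): {"x":85,"z":62}
After op 3 (remove /z): {"x":85}
After op 4 (remove /x): {}
After op 5 (add /ic 67): {"ic":67}
After op 6 (remove /ic): {}
After op 7 (add /s 24): {"s":24}
After op 8 (add /tf 36): {"s":24,"tf":36}
Size at the root: 2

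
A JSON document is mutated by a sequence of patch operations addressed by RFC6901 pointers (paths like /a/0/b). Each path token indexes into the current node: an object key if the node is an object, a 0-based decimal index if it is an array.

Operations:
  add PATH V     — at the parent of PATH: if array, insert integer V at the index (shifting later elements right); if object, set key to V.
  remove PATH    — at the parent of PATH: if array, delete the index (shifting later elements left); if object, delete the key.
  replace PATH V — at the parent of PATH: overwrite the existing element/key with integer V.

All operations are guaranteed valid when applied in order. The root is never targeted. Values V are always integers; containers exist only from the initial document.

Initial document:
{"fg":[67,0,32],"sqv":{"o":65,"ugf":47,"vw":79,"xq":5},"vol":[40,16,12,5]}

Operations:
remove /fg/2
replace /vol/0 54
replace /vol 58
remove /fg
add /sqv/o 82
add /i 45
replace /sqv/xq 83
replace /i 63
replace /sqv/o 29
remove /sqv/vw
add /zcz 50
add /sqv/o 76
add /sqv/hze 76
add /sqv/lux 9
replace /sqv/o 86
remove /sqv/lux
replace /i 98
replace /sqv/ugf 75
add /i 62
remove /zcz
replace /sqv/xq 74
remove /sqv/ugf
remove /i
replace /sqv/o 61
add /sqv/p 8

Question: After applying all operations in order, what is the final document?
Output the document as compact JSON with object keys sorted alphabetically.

After op 1 (remove /fg/2): {"fg":[67,0],"sqv":{"o":65,"ugf":47,"vw":79,"xq":5},"vol":[40,16,12,5]}
After op 2 (replace /vol/0 54): {"fg":[67,0],"sqv":{"o":65,"ugf":47,"vw":79,"xq":5},"vol":[54,16,12,5]}
After op 3 (replace /vol 58): {"fg":[67,0],"sqv":{"o":65,"ugf":47,"vw":79,"xq":5},"vol":58}
After op 4 (remove /fg): {"sqv":{"o":65,"ugf":47,"vw":79,"xq":5},"vol":58}
After op 5 (add /sqv/o 82): {"sqv":{"o":82,"ugf":47,"vw":79,"xq":5},"vol":58}
After op 6 (add /i 45): {"i":45,"sqv":{"o":82,"ugf":47,"vw":79,"xq":5},"vol":58}
After op 7 (replace /sqv/xq 83): {"i":45,"sqv":{"o":82,"ugf":47,"vw":79,"xq":83},"vol":58}
After op 8 (replace /i 63): {"i":63,"sqv":{"o":82,"ugf":47,"vw":79,"xq":83},"vol":58}
After op 9 (replace /sqv/o 29): {"i":63,"sqv":{"o":29,"ugf":47,"vw":79,"xq":83},"vol":58}
After op 10 (remove /sqv/vw): {"i":63,"sqv":{"o":29,"ugf":47,"xq":83},"vol":58}
After op 11 (add /zcz 50): {"i":63,"sqv":{"o":29,"ugf":47,"xq":83},"vol":58,"zcz":50}
After op 12 (add /sqv/o 76): {"i":63,"sqv":{"o":76,"ugf":47,"xq":83},"vol":58,"zcz":50}
After op 13 (add /sqv/hze 76): {"i":63,"sqv":{"hze":76,"o":76,"ugf":47,"xq":83},"vol":58,"zcz":50}
After op 14 (add /sqv/lux 9): {"i":63,"sqv":{"hze":76,"lux":9,"o":76,"ugf":47,"xq":83},"vol":58,"zcz":50}
After op 15 (replace /sqv/o 86): {"i":63,"sqv":{"hze":76,"lux":9,"o":86,"ugf":47,"xq":83},"vol":58,"zcz":50}
After op 16 (remove /sqv/lux): {"i":63,"sqv":{"hze":76,"o":86,"ugf":47,"xq":83},"vol":58,"zcz":50}
After op 17 (replace /i 98): {"i":98,"sqv":{"hze":76,"o":86,"ugf":47,"xq":83},"vol":58,"zcz":50}
After op 18 (replace /sqv/ugf 75): {"i":98,"sqv":{"hze":76,"o":86,"ugf":75,"xq":83},"vol":58,"zcz":50}
After op 19 (add /i 62): {"i":62,"sqv":{"hze":76,"o":86,"ugf":75,"xq":83},"vol":58,"zcz":50}
After op 20 (remove /zcz): {"i":62,"sqv":{"hze":76,"o":86,"ugf":75,"xq":83},"vol":58}
After op 21 (replace /sqv/xq 74): {"i":62,"sqv":{"hze":76,"o":86,"ugf":75,"xq":74},"vol":58}
After op 22 (remove /sqv/ugf): {"i":62,"sqv":{"hze":76,"o":86,"xq":74},"vol":58}
After op 23 (remove /i): {"sqv":{"hze":76,"o":86,"xq":74},"vol":58}
After op 24 (replace /sqv/o 61): {"sqv":{"hze":76,"o":61,"xq":74},"vol":58}
After op 25 (add /sqv/p 8): {"sqv":{"hze":76,"o":61,"p":8,"xq":74},"vol":58}

Answer: {"sqv":{"hze":76,"o":61,"p":8,"xq":74},"vol":58}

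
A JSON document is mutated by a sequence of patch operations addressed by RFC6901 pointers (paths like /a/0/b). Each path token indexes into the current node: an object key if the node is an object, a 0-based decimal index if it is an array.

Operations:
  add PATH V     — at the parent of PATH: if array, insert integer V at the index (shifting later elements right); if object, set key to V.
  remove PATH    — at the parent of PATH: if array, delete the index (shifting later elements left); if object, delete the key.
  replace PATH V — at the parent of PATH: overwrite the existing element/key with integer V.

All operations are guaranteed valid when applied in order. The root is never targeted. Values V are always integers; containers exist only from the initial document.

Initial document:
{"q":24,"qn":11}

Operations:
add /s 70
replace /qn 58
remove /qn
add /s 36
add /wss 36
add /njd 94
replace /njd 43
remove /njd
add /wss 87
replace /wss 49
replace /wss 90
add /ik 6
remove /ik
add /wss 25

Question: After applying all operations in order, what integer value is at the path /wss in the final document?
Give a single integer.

After op 1 (add /s 70): {"q":24,"qn":11,"s":70}
After op 2 (replace /qn 58): {"q":24,"qn":58,"s":70}
After op 3 (remove /qn): {"q":24,"s":70}
After op 4 (add /s 36): {"q":24,"s":36}
After op 5 (add /wss 36): {"q":24,"s":36,"wss":36}
After op 6 (add /njd 94): {"njd":94,"q":24,"s":36,"wss":36}
After op 7 (replace /njd 43): {"njd":43,"q":24,"s":36,"wss":36}
After op 8 (remove /njd): {"q":24,"s":36,"wss":36}
After op 9 (add /wss 87): {"q":24,"s":36,"wss":87}
After op 10 (replace /wss 49): {"q":24,"s":36,"wss":49}
After op 11 (replace /wss 90): {"q":24,"s":36,"wss":90}
After op 12 (add /ik 6): {"ik":6,"q":24,"s":36,"wss":90}
After op 13 (remove /ik): {"q":24,"s":36,"wss":90}
After op 14 (add /wss 25): {"q":24,"s":36,"wss":25}
Value at /wss: 25

Answer: 25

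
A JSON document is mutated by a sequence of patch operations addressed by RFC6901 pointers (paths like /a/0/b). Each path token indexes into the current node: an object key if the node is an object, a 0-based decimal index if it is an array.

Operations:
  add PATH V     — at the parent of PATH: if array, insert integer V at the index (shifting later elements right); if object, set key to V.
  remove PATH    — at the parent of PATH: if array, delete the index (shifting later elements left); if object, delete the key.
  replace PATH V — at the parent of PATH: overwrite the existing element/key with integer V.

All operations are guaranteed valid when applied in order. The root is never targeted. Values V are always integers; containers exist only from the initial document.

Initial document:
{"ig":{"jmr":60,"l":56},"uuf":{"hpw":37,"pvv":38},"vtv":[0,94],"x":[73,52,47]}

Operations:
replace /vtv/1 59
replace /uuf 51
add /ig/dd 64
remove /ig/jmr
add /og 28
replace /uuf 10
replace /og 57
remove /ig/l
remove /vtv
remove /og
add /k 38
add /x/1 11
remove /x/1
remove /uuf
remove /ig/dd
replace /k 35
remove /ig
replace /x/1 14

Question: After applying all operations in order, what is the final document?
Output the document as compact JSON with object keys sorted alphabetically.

After op 1 (replace /vtv/1 59): {"ig":{"jmr":60,"l":56},"uuf":{"hpw":37,"pvv":38},"vtv":[0,59],"x":[73,52,47]}
After op 2 (replace /uuf 51): {"ig":{"jmr":60,"l":56},"uuf":51,"vtv":[0,59],"x":[73,52,47]}
After op 3 (add /ig/dd 64): {"ig":{"dd":64,"jmr":60,"l":56},"uuf":51,"vtv":[0,59],"x":[73,52,47]}
After op 4 (remove /ig/jmr): {"ig":{"dd":64,"l":56},"uuf":51,"vtv":[0,59],"x":[73,52,47]}
After op 5 (add /og 28): {"ig":{"dd":64,"l":56},"og":28,"uuf":51,"vtv":[0,59],"x":[73,52,47]}
After op 6 (replace /uuf 10): {"ig":{"dd":64,"l":56},"og":28,"uuf":10,"vtv":[0,59],"x":[73,52,47]}
After op 7 (replace /og 57): {"ig":{"dd":64,"l":56},"og":57,"uuf":10,"vtv":[0,59],"x":[73,52,47]}
After op 8 (remove /ig/l): {"ig":{"dd":64},"og":57,"uuf":10,"vtv":[0,59],"x":[73,52,47]}
After op 9 (remove /vtv): {"ig":{"dd":64},"og":57,"uuf":10,"x":[73,52,47]}
After op 10 (remove /og): {"ig":{"dd":64},"uuf":10,"x":[73,52,47]}
After op 11 (add /k 38): {"ig":{"dd":64},"k":38,"uuf":10,"x":[73,52,47]}
After op 12 (add /x/1 11): {"ig":{"dd":64},"k":38,"uuf":10,"x":[73,11,52,47]}
After op 13 (remove /x/1): {"ig":{"dd":64},"k":38,"uuf":10,"x":[73,52,47]}
After op 14 (remove /uuf): {"ig":{"dd":64},"k":38,"x":[73,52,47]}
After op 15 (remove /ig/dd): {"ig":{},"k":38,"x":[73,52,47]}
After op 16 (replace /k 35): {"ig":{},"k":35,"x":[73,52,47]}
After op 17 (remove /ig): {"k":35,"x":[73,52,47]}
After op 18 (replace /x/1 14): {"k":35,"x":[73,14,47]}

Answer: {"k":35,"x":[73,14,47]}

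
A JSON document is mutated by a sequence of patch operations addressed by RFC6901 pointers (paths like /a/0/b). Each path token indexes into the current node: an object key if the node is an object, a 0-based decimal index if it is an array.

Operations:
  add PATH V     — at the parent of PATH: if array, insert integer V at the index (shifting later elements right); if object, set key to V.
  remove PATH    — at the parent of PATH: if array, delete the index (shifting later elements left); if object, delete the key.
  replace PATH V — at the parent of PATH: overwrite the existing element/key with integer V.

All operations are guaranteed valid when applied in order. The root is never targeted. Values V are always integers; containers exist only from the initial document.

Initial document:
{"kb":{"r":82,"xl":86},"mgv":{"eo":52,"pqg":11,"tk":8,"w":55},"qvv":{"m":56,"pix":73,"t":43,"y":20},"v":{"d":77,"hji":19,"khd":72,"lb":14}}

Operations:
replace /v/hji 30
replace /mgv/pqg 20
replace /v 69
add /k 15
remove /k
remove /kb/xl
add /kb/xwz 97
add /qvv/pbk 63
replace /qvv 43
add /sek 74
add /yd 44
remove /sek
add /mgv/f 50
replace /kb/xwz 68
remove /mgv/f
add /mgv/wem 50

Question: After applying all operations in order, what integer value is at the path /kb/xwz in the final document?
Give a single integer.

Answer: 68

Derivation:
After op 1 (replace /v/hji 30): {"kb":{"r":82,"xl":86},"mgv":{"eo":52,"pqg":11,"tk":8,"w":55},"qvv":{"m":56,"pix":73,"t":43,"y":20},"v":{"d":77,"hji":30,"khd":72,"lb":14}}
After op 2 (replace /mgv/pqg 20): {"kb":{"r":82,"xl":86},"mgv":{"eo":52,"pqg":20,"tk":8,"w":55},"qvv":{"m":56,"pix":73,"t":43,"y":20},"v":{"d":77,"hji":30,"khd":72,"lb":14}}
After op 3 (replace /v 69): {"kb":{"r":82,"xl":86},"mgv":{"eo":52,"pqg":20,"tk":8,"w":55},"qvv":{"m":56,"pix":73,"t":43,"y":20},"v":69}
After op 4 (add /k 15): {"k":15,"kb":{"r":82,"xl":86},"mgv":{"eo":52,"pqg":20,"tk":8,"w":55},"qvv":{"m":56,"pix":73,"t":43,"y":20},"v":69}
After op 5 (remove /k): {"kb":{"r":82,"xl":86},"mgv":{"eo":52,"pqg":20,"tk":8,"w":55},"qvv":{"m":56,"pix":73,"t":43,"y":20},"v":69}
After op 6 (remove /kb/xl): {"kb":{"r":82},"mgv":{"eo":52,"pqg":20,"tk":8,"w":55},"qvv":{"m":56,"pix":73,"t":43,"y":20},"v":69}
After op 7 (add /kb/xwz 97): {"kb":{"r":82,"xwz":97},"mgv":{"eo":52,"pqg":20,"tk":8,"w":55},"qvv":{"m":56,"pix":73,"t":43,"y":20},"v":69}
After op 8 (add /qvv/pbk 63): {"kb":{"r":82,"xwz":97},"mgv":{"eo":52,"pqg":20,"tk":8,"w":55},"qvv":{"m":56,"pbk":63,"pix":73,"t":43,"y":20},"v":69}
After op 9 (replace /qvv 43): {"kb":{"r":82,"xwz":97},"mgv":{"eo":52,"pqg":20,"tk":8,"w":55},"qvv":43,"v":69}
After op 10 (add /sek 74): {"kb":{"r":82,"xwz":97},"mgv":{"eo":52,"pqg":20,"tk":8,"w":55},"qvv":43,"sek":74,"v":69}
After op 11 (add /yd 44): {"kb":{"r":82,"xwz":97},"mgv":{"eo":52,"pqg":20,"tk":8,"w":55},"qvv":43,"sek":74,"v":69,"yd":44}
After op 12 (remove /sek): {"kb":{"r":82,"xwz":97},"mgv":{"eo":52,"pqg":20,"tk":8,"w":55},"qvv":43,"v":69,"yd":44}
After op 13 (add /mgv/f 50): {"kb":{"r":82,"xwz":97},"mgv":{"eo":52,"f":50,"pqg":20,"tk":8,"w":55},"qvv":43,"v":69,"yd":44}
After op 14 (replace /kb/xwz 68): {"kb":{"r":82,"xwz":68},"mgv":{"eo":52,"f":50,"pqg":20,"tk":8,"w":55},"qvv":43,"v":69,"yd":44}
After op 15 (remove /mgv/f): {"kb":{"r":82,"xwz":68},"mgv":{"eo":52,"pqg":20,"tk":8,"w":55},"qvv":43,"v":69,"yd":44}
After op 16 (add /mgv/wem 50): {"kb":{"r":82,"xwz":68},"mgv":{"eo":52,"pqg":20,"tk":8,"w":55,"wem":50},"qvv":43,"v":69,"yd":44}
Value at /kb/xwz: 68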